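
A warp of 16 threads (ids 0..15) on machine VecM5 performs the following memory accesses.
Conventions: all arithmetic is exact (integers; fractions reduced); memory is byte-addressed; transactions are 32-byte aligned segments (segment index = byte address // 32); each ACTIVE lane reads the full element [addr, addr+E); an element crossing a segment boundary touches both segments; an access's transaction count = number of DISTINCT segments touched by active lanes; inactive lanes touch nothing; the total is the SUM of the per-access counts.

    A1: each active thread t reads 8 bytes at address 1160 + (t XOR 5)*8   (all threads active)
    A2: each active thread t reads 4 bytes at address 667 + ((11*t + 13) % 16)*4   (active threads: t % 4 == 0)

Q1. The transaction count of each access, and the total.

A1: 5 transactions
A2: 3 transactions

Answer: 5,3; total 8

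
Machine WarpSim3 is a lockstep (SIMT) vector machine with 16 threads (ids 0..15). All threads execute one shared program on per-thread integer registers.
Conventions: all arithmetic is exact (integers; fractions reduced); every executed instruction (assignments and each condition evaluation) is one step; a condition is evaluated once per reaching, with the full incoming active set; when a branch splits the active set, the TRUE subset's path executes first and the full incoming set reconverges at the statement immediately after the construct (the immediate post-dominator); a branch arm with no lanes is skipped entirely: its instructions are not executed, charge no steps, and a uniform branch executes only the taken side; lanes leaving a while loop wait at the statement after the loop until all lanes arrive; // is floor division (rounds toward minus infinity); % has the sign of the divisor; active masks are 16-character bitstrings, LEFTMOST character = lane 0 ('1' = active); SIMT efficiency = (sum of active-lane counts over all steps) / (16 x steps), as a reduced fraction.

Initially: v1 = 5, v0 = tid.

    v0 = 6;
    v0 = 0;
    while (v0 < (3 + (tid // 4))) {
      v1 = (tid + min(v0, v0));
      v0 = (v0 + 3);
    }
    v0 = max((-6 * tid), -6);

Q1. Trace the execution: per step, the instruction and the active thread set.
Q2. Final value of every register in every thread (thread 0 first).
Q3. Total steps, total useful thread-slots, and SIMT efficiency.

step 0: v0 <- 6                      1111111111111111
step 1: v0 <- 0                      1111111111111111
step 2: eval (v0 < (3 + (tid // 4))) 1111111111111111
step 3: v1 <- (tid + min(v0, v0))    1111111111111111
step 4: v0 <- (v0 + 3)               1111111111111111
step 5: eval (v0 < (3 + (tid // 4))) 1111111111111111
step 6: v1 <- (tid + min(v0, v0))    0000111111111111
step 7: v0 <- (v0 + 3)               0000111111111111
step 8: eval (v0 < (3 + (tid // 4))) 0000111111111111
step 9: v0 <- max((-6 * tid), -6)    1111111111111111

Answer: 10 steps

v1: 0,1,2,3,7,8,9,10,11,12,13,14,15,16,17,18
v0: 0,-6,-6,-6,-6,-6,-6,-6,-6,-6,-6,-6,-6,-6,-6,-6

steps = 10; useful = 148; efficiency = 148/160 = 37/40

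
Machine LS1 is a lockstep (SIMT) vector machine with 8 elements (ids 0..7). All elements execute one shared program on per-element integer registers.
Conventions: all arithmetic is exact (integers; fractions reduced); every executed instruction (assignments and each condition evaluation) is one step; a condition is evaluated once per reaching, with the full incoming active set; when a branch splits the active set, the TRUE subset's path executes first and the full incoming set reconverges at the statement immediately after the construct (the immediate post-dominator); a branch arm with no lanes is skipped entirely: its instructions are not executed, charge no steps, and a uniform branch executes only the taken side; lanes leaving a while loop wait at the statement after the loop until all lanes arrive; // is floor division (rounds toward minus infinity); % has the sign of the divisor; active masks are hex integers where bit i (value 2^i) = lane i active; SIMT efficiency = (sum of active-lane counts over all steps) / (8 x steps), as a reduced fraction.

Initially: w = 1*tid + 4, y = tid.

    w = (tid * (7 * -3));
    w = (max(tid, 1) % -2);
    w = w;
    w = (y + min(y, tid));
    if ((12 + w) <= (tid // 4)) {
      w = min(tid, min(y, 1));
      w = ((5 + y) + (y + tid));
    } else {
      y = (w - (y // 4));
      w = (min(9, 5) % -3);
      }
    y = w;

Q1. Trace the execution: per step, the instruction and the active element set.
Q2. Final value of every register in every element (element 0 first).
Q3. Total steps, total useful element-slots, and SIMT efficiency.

step 0: w <- (tid * (7 * -3))        0xff
step 1: w <- (max(tid, 1) % -2)      0xff
step 2: w <- w                       0xff
step 3: w <- (y + min(y, tid))       0xff
step 4: eval ((12 + w) <= (tid // 4)) 0xff
step 5: y <- (w - (y // 4))          0xff
step 6: w <- (min(9, 5) % -3)        0xff
step 7: y <- w                       0xff

Answer: 8 steps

w: -1,-1,-1,-1,-1,-1,-1,-1
y: -1,-1,-1,-1,-1,-1,-1,-1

steps = 8; useful = 64; efficiency = 64/64 = 1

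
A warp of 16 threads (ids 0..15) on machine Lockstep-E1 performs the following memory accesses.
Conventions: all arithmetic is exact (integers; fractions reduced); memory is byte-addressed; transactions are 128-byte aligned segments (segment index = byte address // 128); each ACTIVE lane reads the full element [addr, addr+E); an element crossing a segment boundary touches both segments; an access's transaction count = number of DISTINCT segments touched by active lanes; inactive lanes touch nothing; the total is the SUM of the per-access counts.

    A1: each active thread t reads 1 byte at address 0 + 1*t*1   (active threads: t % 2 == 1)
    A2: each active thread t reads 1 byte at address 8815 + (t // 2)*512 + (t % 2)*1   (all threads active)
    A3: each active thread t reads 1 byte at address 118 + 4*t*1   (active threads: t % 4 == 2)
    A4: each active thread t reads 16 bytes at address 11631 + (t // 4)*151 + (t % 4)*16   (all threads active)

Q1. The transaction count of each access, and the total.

A1: 1 transaction
A2: 8 transactions
A3: 2 transactions
A4: 5 transactions

Answer: 1,8,2,5; total 16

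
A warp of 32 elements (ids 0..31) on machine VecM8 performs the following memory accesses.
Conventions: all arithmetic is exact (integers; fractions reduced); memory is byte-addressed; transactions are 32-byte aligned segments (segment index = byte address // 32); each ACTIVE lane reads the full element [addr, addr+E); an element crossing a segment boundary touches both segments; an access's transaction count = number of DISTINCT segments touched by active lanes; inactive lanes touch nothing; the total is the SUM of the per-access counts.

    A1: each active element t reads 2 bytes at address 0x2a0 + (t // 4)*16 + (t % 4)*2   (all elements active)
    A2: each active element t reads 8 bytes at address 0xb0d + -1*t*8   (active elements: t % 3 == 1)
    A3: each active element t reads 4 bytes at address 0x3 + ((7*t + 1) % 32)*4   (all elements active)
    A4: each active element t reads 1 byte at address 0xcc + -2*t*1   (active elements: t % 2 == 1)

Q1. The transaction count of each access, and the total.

A1: 4 transactions
A2: 9 transactions
A3: 5 transactions
A4: 3 transactions

Answer: 4,9,5,3; total 21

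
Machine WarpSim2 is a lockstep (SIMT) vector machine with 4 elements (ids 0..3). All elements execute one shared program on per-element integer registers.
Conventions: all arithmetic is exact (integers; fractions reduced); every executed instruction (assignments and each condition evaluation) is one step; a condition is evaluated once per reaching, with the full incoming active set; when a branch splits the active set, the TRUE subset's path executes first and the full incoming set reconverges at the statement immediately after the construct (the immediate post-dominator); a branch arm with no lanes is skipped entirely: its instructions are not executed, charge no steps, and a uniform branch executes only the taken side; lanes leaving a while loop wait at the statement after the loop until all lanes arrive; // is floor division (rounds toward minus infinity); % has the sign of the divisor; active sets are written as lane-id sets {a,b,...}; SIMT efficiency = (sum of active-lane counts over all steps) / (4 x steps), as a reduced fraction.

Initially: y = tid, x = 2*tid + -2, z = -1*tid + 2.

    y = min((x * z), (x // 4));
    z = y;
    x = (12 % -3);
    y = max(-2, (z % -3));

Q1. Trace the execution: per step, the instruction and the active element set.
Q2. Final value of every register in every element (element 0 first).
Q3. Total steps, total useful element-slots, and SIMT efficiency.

step 0: y <- min((x * z), (x // 4))  {0,1,2,3}
step 1: z <- y                       {0,1,2,3}
step 2: x <- (12 % -3)               {0,1,2,3}
step 3: y <- max(-2, (z % -3))       {0,1,2,3}

Answer: 4 steps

y: -1,0,0,-1
x: 0,0,0,0
z: -4,0,0,-4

steps = 4; useful = 16; efficiency = 16/16 = 1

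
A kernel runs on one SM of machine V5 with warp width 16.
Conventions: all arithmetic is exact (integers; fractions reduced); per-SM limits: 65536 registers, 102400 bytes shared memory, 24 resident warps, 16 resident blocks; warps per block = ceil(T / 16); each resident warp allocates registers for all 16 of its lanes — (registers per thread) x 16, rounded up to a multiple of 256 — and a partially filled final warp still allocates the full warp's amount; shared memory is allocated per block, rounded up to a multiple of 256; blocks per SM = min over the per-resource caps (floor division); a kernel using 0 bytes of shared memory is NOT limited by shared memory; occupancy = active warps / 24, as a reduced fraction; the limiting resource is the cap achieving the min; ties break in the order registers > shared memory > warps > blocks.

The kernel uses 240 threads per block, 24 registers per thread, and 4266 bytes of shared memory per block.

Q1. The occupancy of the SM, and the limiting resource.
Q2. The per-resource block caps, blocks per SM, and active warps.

Answer: occupancy 5/8, limited by warps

registers: 8 blocks
shared memory: 23 blocks
warps: 1 block
blocks: 16 blocks

Answer: 1 block, 15 active warps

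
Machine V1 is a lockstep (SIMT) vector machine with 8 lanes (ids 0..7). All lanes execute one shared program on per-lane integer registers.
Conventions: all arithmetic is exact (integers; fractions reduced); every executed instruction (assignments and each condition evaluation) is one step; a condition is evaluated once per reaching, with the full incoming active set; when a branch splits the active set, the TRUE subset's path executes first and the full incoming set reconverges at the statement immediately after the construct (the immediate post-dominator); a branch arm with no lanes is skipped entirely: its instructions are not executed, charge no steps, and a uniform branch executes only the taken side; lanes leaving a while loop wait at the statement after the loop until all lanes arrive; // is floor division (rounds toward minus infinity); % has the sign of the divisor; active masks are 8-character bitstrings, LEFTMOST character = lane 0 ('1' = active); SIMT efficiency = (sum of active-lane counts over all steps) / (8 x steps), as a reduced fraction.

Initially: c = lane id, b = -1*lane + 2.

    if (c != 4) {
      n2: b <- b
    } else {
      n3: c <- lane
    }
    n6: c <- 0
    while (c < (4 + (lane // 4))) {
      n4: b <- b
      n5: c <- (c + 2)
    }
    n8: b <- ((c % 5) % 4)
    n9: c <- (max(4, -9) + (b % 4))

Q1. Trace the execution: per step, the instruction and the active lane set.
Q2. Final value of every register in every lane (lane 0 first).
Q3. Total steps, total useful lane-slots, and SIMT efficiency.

step 0: eval (c != 4)                11111111
step 1: b <- b                       11110111
step 2: c <- lane                    00001000
step 3: c <- 0                       11111111
step 4: eval (c < (4 + (lane // 4))) 11111111
step 5: b <- b                       11111111
step 6: c <- (c + 2)                 11111111
step 7: eval (c < (4 + (lane // 4))) 11111111
step 8: b <- b                       11111111
step 9: c <- (c + 2)                 11111111
step 10: eval (c < (4 + (lane // 4))) 11111111
step 11: b <- b                       00001111
step 12: c <- (c + 2)                 00001111
step 13: eval (c < (4 + (lane // 4))) 00001111
step 14: b <- ((c % 5) % 4)           11111111
step 15: c <- (max(4, -9) + (b % 4))  11111111

Answer: 16 steps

c: 4,4,4,4,5,5,5,5
b: 0,0,0,0,1,1,1,1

steps = 16; useful = 108; efficiency = 108/128 = 27/32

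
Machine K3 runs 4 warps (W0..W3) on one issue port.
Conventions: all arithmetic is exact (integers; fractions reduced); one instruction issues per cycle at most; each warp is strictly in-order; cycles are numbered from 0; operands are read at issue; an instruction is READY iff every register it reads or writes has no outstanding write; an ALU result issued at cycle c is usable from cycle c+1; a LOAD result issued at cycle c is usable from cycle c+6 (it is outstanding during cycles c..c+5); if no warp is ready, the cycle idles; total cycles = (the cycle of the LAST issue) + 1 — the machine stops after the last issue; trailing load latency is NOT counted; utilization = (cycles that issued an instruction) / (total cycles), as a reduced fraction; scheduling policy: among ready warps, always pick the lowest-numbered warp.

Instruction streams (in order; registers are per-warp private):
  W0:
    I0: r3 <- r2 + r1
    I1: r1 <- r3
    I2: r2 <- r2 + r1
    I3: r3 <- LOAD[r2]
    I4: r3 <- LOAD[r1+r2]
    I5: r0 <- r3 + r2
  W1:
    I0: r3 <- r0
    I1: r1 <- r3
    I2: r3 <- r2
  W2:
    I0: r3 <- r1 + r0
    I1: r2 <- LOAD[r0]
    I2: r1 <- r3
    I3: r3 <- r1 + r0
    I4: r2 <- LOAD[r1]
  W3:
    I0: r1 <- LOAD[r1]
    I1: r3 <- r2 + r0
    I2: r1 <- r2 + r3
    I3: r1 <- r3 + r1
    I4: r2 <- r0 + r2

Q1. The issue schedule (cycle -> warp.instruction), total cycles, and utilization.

cycle 0: W0.I0
cycle 1: W0.I1
cycle 2: W0.I2
cycle 3: W0.I3
cycle 4: W1.I0
cycle 5: W1.I1
cycle 6: W1.I2
cycle 7: W2.I0
cycle 8: W2.I1
cycle 9: W0.I4
cycle 10: W2.I2
cycle 11: W2.I3
cycle 12: W3.I0
cycle 13: W3.I1
cycle 14: W2.I4
cycle 15: W0.I5
cycle 16: idle
cycle 17: idle
cycle 18: W3.I2
cycle 19: W3.I3
cycle 20: W3.I4

Answer: 21 cycles, utilization 19/21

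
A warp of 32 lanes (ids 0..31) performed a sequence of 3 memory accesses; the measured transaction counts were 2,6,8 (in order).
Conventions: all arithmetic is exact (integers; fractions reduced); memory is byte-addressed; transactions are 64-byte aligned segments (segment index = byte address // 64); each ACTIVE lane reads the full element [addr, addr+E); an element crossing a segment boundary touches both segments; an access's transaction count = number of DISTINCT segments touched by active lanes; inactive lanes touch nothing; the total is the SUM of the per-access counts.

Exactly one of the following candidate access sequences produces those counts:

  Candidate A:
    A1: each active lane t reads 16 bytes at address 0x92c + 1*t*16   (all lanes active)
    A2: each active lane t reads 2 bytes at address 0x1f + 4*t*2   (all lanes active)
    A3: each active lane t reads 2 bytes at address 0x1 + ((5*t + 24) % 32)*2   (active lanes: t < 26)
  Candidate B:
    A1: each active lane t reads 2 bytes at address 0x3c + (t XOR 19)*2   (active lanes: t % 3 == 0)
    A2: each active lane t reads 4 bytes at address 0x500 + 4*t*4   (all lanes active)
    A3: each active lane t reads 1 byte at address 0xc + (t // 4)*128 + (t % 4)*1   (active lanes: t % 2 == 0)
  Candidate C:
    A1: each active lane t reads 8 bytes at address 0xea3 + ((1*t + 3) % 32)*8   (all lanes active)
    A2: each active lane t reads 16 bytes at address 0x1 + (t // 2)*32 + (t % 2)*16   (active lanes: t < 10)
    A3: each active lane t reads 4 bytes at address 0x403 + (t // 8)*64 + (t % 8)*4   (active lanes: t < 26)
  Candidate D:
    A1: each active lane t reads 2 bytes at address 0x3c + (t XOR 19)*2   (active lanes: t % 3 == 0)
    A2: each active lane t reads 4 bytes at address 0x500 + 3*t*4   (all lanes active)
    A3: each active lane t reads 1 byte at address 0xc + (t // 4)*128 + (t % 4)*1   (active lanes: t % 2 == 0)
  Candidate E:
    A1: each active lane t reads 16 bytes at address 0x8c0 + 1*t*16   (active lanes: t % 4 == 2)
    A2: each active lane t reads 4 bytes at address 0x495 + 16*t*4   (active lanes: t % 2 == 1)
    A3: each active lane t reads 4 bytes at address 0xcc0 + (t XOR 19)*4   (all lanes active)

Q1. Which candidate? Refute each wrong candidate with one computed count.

A: A1 gives 9 transactions, not 2
B: A2 gives 8 transactions, not 6
C: A1 gives 5 transactions, not 2
E: A1 gives 8 transactions, not 2
D: all counts match (2,6,8)

Answer: D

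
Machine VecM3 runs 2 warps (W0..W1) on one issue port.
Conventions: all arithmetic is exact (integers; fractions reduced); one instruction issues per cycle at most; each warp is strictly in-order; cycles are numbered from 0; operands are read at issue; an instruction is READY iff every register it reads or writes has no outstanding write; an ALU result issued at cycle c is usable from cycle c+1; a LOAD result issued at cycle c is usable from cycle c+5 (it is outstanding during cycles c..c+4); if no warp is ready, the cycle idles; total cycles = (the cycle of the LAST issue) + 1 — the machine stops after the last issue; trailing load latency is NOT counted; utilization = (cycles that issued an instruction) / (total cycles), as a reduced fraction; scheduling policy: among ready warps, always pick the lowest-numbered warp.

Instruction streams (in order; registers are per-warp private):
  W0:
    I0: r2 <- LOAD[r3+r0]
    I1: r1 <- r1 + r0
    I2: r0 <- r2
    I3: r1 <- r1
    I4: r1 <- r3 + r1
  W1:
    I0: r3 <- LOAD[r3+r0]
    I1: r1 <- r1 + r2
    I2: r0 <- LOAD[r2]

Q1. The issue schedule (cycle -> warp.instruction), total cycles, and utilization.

cycle 0: W0.I0
cycle 1: W0.I1
cycle 2: W1.I0
cycle 3: W1.I1
cycle 4: W1.I2
cycle 5: W0.I2
cycle 6: W0.I3
cycle 7: W0.I4

Answer: 8 cycles, utilization 1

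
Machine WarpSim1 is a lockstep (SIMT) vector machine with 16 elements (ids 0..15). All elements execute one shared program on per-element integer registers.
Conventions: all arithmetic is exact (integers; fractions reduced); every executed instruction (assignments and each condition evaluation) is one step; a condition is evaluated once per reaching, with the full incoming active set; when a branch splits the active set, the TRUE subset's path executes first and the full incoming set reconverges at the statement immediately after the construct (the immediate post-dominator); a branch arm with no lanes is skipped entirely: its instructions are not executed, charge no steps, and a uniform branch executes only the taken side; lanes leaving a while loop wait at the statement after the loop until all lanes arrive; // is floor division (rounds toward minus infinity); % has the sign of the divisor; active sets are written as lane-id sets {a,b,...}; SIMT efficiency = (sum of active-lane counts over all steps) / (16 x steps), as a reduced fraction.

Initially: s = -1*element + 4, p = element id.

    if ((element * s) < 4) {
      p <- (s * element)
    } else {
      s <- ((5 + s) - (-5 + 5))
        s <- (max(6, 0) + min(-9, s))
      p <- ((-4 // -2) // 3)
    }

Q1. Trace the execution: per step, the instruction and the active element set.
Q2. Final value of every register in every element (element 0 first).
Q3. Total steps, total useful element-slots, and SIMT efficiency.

step 0: eval ((element * s) < 4)     {0,1,2,3,4,5,6,7,8,9,10,11,12,13,14,15}
step 1: p <- (s * element)           {0,1,3,4,5,6,7,8,9,10,11,12,13,14,15}
step 2: s <- ((5 + s) - (-5 + 5))    {2}
step 3: s <- (max(6, 0) + min(-9, s)) {2}
step 4: p <- ((-4 // -2) // 3)       {2}

Answer: 5 steps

s: 4,3,-3,1,0,-1,-2,-3,-4,-5,-6,-7,-8,-9,-10,-11
p: 0,3,0,3,0,-5,-12,-21,-32,-45,-60,-77,-96,-117,-140,-165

steps = 5; useful = 34; efficiency = 34/80 = 17/40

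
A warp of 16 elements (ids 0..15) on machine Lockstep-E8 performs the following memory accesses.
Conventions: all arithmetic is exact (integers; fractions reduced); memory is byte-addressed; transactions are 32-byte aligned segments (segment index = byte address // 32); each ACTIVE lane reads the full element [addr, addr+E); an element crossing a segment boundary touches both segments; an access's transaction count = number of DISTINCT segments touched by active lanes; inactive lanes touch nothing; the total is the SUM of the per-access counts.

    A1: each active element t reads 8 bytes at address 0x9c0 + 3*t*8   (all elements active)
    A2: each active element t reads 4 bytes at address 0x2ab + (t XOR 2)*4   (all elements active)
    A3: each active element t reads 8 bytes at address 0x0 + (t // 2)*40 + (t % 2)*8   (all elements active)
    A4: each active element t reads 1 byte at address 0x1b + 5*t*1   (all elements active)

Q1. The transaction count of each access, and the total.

A1: 12 transactions
A2: 3 transactions
A3: 10 transactions
A4: 4 transactions

Answer: 12,3,10,4; total 29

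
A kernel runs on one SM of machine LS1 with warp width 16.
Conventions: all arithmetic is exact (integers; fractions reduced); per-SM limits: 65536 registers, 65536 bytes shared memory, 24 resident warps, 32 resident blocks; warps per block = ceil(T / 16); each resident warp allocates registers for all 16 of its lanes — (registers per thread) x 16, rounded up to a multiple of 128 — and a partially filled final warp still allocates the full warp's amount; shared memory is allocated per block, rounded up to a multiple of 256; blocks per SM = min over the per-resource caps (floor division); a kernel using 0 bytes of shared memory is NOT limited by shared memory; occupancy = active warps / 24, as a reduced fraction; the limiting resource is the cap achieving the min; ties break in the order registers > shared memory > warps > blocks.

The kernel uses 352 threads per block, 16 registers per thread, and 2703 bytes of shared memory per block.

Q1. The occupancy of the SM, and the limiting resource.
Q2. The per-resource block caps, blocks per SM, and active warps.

Answer: occupancy 11/12, limited by warps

registers: 11 blocks
shared memory: 23 blocks
warps: 1 block
blocks: 32 blocks

Answer: 1 block, 22 active warps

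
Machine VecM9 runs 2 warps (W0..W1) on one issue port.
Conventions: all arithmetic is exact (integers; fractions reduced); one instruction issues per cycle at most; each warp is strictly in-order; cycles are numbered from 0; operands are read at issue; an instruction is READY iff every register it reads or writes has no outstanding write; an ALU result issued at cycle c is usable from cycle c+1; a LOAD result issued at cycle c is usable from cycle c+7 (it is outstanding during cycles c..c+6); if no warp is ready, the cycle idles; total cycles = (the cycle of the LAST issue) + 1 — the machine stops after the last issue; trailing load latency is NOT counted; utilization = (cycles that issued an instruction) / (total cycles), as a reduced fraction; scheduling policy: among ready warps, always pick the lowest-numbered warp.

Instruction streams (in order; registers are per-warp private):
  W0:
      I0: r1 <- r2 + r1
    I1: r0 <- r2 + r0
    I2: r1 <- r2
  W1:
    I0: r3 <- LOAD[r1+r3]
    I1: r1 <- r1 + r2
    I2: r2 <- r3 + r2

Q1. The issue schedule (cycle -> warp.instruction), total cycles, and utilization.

cycle 0: W0.I0
cycle 1: W0.I1
cycle 2: W0.I2
cycle 3: W1.I0
cycle 4: W1.I1
cycle 5: idle
cycle 6: idle
cycle 7: idle
cycle 8: idle
cycle 9: idle
cycle 10: W1.I2

Answer: 11 cycles, utilization 6/11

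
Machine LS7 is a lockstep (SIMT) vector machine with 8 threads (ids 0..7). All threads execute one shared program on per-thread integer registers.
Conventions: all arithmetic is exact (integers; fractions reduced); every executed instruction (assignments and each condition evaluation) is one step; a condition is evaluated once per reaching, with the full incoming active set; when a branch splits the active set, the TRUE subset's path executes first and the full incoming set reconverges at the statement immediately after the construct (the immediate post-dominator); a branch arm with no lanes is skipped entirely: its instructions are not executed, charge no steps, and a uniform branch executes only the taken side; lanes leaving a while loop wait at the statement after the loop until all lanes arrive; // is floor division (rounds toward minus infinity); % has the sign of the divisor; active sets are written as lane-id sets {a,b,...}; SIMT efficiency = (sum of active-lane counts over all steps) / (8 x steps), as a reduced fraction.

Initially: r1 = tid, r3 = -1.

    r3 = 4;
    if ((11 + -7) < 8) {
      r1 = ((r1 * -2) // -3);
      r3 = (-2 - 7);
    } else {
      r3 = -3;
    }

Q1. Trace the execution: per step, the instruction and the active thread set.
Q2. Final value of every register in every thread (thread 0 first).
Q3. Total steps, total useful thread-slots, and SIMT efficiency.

step 0: r3 <- 4                      {0,1,2,3,4,5,6,7}
step 1: eval ((11 + -7) < 8)         {0,1,2,3,4,5,6,7}
step 2: r1 <- ((r1 * -2) // -3)      {0,1,2,3,4,5,6,7}
step 3: r3 <- (-2 - 7)               {0,1,2,3,4,5,6,7}

Answer: 4 steps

r1: 0,0,1,2,2,3,4,4
r3: -9,-9,-9,-9,-9,-9,-9,-9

steps = 4; useful = 32; efficiency = 32/32 = 1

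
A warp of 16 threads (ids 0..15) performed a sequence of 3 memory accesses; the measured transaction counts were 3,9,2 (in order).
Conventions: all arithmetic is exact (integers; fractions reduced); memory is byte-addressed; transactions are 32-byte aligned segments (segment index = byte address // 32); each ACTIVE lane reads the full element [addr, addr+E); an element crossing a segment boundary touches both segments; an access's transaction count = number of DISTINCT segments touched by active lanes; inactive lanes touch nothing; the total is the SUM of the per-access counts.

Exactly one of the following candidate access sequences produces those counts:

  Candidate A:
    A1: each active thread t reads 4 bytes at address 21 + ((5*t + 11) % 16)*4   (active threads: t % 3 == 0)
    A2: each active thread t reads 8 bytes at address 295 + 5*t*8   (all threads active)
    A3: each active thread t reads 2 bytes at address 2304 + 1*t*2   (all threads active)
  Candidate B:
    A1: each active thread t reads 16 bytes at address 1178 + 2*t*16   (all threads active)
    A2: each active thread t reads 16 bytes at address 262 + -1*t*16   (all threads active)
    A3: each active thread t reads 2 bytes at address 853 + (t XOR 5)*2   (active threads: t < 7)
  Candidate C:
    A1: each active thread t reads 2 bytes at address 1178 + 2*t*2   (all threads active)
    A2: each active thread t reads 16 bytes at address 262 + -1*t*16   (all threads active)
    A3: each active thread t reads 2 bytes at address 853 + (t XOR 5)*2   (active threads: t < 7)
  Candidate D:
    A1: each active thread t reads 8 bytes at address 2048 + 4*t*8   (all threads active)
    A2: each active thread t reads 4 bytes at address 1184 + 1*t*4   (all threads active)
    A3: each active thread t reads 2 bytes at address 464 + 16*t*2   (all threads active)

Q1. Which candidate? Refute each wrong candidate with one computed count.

A: A1 gives 2 transactions, not 3
B: A1 gives 17 transactions, not 3
D: A1 gives 16 transactions, not 3
C: all counts match (3,9,2)

Answer: C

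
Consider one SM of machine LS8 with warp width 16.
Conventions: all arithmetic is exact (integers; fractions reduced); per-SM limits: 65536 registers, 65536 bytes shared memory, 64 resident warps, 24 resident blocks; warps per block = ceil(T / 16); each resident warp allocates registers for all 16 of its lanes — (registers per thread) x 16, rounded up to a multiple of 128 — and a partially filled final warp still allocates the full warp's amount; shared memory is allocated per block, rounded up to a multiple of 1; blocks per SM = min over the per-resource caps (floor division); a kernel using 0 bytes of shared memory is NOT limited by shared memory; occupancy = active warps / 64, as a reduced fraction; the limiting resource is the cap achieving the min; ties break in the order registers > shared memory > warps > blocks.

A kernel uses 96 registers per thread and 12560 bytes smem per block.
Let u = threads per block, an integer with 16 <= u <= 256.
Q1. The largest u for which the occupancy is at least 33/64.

Answer: u = 224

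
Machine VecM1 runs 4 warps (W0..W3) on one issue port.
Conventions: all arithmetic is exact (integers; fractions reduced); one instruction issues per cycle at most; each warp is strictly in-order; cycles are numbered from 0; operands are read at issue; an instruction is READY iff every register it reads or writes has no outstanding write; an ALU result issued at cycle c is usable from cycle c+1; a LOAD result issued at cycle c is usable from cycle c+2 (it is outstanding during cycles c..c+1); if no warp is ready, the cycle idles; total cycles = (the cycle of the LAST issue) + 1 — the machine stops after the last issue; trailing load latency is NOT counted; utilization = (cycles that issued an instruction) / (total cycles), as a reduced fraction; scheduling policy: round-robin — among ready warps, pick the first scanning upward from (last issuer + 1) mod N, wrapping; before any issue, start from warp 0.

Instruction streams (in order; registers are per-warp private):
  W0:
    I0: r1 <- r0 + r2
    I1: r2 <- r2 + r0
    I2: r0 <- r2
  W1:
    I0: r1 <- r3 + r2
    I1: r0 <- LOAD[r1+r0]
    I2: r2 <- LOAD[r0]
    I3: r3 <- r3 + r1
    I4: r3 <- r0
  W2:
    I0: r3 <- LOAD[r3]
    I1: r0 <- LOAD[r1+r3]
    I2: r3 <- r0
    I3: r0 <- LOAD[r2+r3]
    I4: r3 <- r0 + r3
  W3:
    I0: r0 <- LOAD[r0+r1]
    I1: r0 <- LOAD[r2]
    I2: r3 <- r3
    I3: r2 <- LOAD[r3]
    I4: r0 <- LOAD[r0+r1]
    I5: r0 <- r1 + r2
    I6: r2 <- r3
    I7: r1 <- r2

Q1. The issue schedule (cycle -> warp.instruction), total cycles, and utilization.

cycle 0: W0.I0
cycle 1: W1.I0
cycle 2: W2.I0
cycle 3: W3.I0
cycle 4: W0.I1
cycle 5: W1.I1
cycle 6: W2.I1
cycle 7: W3.I1
cycle 8: W0.I2
cycle 9: W1.I2
cycle 10: W2.I2
cycle 11: W3.I2
cycle 12: W1.I3
cycle 13: W2.I3
cycle 14: W3.I3
cycle 15: W1.I4
cycle 16: W2.I4
cycle 17: W3.I4
cycle 18: idle
cycle 19: W3.I5
cycle 20: W3.I6
cycle 21: W3.I7

Answer: 22 cycles, utilization 21/22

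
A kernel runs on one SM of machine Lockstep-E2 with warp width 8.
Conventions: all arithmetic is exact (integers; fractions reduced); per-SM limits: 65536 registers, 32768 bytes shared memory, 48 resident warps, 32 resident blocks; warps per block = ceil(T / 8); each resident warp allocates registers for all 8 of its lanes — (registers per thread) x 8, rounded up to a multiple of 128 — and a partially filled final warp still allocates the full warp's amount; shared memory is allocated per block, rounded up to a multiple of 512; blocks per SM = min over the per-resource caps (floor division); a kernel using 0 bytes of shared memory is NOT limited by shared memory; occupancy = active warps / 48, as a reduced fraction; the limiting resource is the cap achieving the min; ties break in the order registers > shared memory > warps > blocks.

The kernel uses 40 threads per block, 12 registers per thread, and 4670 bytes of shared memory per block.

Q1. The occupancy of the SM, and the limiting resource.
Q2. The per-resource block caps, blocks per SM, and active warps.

Answer: occupancy 5/8, limited by shared memory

registers: 102 blocks
shared memory: 6 blocks
warps: 9 blocks
blocks: 32 blocks

Answer: 6 blocks, 30 active warps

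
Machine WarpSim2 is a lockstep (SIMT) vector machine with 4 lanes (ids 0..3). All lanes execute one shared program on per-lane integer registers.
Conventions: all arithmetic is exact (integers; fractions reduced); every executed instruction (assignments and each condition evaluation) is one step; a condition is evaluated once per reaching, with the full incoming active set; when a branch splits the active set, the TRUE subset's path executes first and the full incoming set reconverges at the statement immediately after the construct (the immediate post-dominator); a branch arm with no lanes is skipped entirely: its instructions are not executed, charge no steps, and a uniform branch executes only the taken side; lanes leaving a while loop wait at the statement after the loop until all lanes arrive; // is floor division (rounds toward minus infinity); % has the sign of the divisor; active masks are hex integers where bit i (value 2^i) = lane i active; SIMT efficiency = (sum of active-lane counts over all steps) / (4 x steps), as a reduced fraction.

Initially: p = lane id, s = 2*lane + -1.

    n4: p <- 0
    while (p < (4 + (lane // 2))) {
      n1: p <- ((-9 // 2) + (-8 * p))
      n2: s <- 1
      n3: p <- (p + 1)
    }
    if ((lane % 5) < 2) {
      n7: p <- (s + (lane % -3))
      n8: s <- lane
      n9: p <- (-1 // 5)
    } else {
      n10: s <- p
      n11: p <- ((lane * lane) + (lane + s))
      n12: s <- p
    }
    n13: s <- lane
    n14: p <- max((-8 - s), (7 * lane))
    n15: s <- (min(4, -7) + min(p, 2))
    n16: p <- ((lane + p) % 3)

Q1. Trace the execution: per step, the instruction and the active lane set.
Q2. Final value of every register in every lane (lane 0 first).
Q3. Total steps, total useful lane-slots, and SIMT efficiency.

step 0: p <- 0                       0xf
step 1: eval (p < (4 + (lane // 2))) 0xf
step 2: p <- ((-9 // 2) + (-8 * p))  0xf
step 3: s <- 1                       0xf
step 4: p <- (p + 1)                 0xf
step 5: eval (p < (4 + (lane // 2))) 0xf
step 6: p <- ((-9 // 2) + (-8 * p))  0xf
step 7: s <- 1                       0xf
step 8: p <- (p + 1)                 0xf
step 9: eval (p < (4 + (lane // 2))) 0xf
step 10: eval ((lane % 5) < 2)        0xf
step 11: p <- (s + (lane % -3))       0x3
step 12: s <- lane                    0x3
step 13: p <- (-1 // 5)               0x3
step 14: s <- p                       0xc
step 15: p <- ((lane * lane) + (lane + s)) 0xc
step 16: s <- p                       0xc
step 17: s <- lane                    0xf
step 18: p <- max((-8 - s), (7 * lane)) 0xf
step 19: s <- (min(4, -7) + min(p, 2)) 0xf
step 20: p <- ((lane + p) % 3)        0xf

Answer: 21 steps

p: 0,2,1,0
s: -7,-5,-5,-5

steps = 21; useful = 72; efficiency = 72/84 = 6/7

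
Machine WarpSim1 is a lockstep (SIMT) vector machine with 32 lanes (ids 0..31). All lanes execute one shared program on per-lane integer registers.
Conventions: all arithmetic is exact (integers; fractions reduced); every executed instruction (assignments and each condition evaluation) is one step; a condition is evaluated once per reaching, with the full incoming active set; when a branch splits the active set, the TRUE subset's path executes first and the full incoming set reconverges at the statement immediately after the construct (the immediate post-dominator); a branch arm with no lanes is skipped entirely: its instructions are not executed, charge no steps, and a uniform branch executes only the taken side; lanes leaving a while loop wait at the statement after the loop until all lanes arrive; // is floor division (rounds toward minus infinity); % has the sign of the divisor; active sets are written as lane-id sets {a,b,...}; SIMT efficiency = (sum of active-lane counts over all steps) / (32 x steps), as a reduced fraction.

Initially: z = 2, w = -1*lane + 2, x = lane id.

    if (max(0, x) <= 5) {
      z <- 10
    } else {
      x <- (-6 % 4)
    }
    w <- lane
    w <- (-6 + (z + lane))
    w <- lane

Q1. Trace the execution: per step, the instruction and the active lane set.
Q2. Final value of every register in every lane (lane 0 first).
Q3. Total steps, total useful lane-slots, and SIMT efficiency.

step 0: eval (max(0, x) <= 5)        {0,1,2,3,4,5,6,7,8,9,10,11,12,13,14,15,16,17,18,19,20,21,22,23,24,25,26,27,28,29,30,31}
step 1: z <- 10                      {0,1,2,3,4,5}
step 2: x <- (-6 % 4)                {6,7,8,9,10,11,12,13,14,15,16,17,18,19,20,21,22,23,24,25,26,27,28,29,30,31}
step 3: w <- lane                    {0,1,2,3,4,5,6,7,8,9,10,11,12,13,14,15,16,17,18,19,20,21,22,23,24,25,26,27,28,29,30,31}
step 4: w <- (-6 + (z + lane))       {0,1,2,3,4,5,6,7,8,9,10,11,12,13,14,15,16,17,18,19,20,21,22,23,24,25,26,27,28,29,30,31}
step 5: w <- lane                    {0,1,2,3,4,5,6,7,8,9,10,11,12,13,14,15,16,17,18,19,20,21,22,23,24,25,26,27,28,29,30,31}

Answer: 6 steps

z: 10,10,10,10,10,10,2,2,2,2,2,2,2,2,2,2,2,2,2,2,2,2,2,2,2,2,2,2,2,2,2,2
w: 0,1,2,3,4,5,6,7,8,9,10,11,12,13,14,15,16,17,18,19,20,21,22,23,24,25,26,27,28,29,30,31
x: 0,1,2,3,4,5,2,2,2,2,2,2,2,2,2,2,2,2,2,2,2,2,2,2,2,2,2,2,2,2,2,2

steps = 6; useful = 160; efficiency = 160/192 = 5/6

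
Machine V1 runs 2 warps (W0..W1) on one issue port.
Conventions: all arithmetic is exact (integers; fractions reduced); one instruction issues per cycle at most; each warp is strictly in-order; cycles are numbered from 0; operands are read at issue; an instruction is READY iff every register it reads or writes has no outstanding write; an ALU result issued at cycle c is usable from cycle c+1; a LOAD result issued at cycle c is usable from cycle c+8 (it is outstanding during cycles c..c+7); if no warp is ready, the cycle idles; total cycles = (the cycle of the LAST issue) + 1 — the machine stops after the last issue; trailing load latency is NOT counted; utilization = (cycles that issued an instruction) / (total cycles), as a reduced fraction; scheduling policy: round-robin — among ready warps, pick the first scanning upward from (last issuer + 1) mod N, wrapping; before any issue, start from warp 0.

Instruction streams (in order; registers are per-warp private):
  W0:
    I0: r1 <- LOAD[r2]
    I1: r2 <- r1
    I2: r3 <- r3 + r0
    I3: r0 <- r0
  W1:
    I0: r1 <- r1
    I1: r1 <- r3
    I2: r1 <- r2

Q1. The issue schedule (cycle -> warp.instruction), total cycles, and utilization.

cycle 0: W0.I0
cycle 1: W1.I0
cycle 2: W1.I1
cycle 3: W1.I2
cycle 4: idle
cycle 5: idle
cycle 6: idle
cycle 7: idle
cycle 8: W0.I1
cycle 9: W0.I2
cycle 10: W0.I3

Answer: 11 cycles, utilization 7/11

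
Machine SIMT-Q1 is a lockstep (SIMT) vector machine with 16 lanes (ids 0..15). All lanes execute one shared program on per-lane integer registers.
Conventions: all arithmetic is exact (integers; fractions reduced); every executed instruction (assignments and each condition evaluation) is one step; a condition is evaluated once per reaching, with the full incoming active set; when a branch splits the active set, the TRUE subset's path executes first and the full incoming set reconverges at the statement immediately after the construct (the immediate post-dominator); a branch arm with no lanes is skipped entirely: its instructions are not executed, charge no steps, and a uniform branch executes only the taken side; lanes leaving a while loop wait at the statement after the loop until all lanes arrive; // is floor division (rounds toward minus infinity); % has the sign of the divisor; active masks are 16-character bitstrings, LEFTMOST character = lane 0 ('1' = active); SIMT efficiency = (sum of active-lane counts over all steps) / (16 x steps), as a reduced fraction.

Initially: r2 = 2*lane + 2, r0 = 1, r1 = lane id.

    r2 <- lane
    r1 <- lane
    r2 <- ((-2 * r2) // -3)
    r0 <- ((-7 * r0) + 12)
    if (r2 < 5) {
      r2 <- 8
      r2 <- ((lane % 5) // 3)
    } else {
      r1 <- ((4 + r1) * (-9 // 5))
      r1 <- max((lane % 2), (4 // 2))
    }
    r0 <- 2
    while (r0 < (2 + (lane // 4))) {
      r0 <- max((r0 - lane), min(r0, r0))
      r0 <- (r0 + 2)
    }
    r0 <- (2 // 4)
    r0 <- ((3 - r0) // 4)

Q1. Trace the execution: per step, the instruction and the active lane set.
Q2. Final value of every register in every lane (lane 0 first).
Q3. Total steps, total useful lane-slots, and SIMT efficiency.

step 0: r2 <- lane                   1111111111111111
step 1: r1 <- lane                   1111111111111111
step 2: r2 <- ((-2 * r2) // -3)      1111111111111111
step 3: r0 <- ((-7 * r0) + 12)       1111111111111111
step 4: eval (r2 < 5)                1111111111111111
step 5: r2 <- 8                      1111111100000000
step 6: r2 <- ((lane % 5) // 3)      1111111100000000
step 7: r1 <- ((4 + r1) * (-9 // 5)) 0000000011111111
step 8: r1 <- max((lane % 2), (4 // 2)) 0000000011111111
step 9: r0 <- 2                      1111111111111111
step 10: eval (r0 < (2 + (lane // 4))) 1111111111111111
step 11: r0 <- max((r0 - lane), min(r0, r0)) 0000111111111111
step 12: r0 <- (r0 + 2)               0000111111111111
step 13: eval (r0 < (2 + (lane // 4))) 0000111111111111
step 14: r0 <- max((r0 - lane), min(r0, r0)) 0000000000001111
step 15: r0 <- (r0 + 2)               0000000000001111
step 16: eval (r0 < (2 + (lane // 4))) 0000000000001111
step 17: r0 <- (2 // 4)               1111111111111111
step 18: r0 <- ((3 - r0) // 4)        1111111111111111

Answer: 19 steps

r2: 0,0,0,1,1,0,0,0,5,6,6,7,8,8,9,10
r0: 0,0,0,0,0,0,0,0,0,0,0,0,0,0,0,0
r1: 0,1,2,3,4,5,6,7,2,2,2,2,2,2,2,2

steps = 19; useful = 224; efficiency = 224/304 = 14/19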